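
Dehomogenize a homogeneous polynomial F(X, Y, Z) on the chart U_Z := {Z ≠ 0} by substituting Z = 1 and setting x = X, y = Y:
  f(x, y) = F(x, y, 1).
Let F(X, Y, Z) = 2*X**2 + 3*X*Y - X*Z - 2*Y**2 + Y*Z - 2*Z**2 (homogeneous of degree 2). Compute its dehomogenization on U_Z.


f(x, y) = 2*x**2 + 3*x*y - x - 2*y**2 + y - 2

On U_Z we set Z = 1. Each monomial c·X^i·Y^j·Z^k in F becomes c·x^i·y^j·1^k = c·x^i·y^j.
Substituting Z = 1: F(X, Y, 1) = 2*x**2 + 3*x*y - x - 2*y**2 + y - 2.
Note: deg(f) ≤ deg(F) = 2; strict inequality happens when F is divisible by Z (lost terms).


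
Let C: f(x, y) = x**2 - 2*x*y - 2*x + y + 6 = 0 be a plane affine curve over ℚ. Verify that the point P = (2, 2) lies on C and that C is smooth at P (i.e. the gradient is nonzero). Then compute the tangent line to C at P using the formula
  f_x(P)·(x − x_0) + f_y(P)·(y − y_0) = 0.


Tangent line at P: -2*x - 3*y + 10 = 0.

Step 1: f(2, 2) = 0, so P lies on C.
Step 2: partial derivatives
  f_x(x, y) = 2*x - 2*y - 2, f_y(x, y) = 1 - 2*x.
  f_x(P) = -2, f_y(P) = -3 (gradient nonzero, so P is smooth).
Step 3: tangent line at P: -2·(x − 2) + -3·(y − 2) = 0.
Expanding: -2*x - 3*y + 10 = 0.


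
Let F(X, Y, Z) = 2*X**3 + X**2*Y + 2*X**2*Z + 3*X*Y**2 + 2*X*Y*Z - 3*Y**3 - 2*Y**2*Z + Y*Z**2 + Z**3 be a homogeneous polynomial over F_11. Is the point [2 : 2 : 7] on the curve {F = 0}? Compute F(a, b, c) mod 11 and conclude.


F(2,2,7) ≡ 4 (mod 11); P is NOT on the curve.

Evaluate F(2, 2, 7) term-by-term (mod 11).
  2*X**3 ↦ 2·8·1·1 = 16
  X**2*Y ↦ 1·4·2·1 = 8
  2*X**2*Z ↦ 2·4·1·7 = 56
  3*X*Y**2 ↦ 3·2·4·1 = 24
  2*X*Y*Z ↦ 2·2·2·7 = 56
  -3*Y**3 ↦ -3·1·8·1 = -24
  -2*Y**2*Z ↦ -2·1·4·7 = -56
  Y*Z**2 ↦ 1·1·2·49 = 98
  Z**3 ↦ 1·1·1·343 = 343
Sum: F(2, 2, 7) = (16) + (8) + (56) + (24) + (56) + (-24) + (-56) + (98) + (343) = 521.
Reducing mod 11: 521 ≡ 4 (mod 11).
Since F(a, b, c) ≡ 4 ≠ 0 (mod 11), P does NOT lie on the curve.


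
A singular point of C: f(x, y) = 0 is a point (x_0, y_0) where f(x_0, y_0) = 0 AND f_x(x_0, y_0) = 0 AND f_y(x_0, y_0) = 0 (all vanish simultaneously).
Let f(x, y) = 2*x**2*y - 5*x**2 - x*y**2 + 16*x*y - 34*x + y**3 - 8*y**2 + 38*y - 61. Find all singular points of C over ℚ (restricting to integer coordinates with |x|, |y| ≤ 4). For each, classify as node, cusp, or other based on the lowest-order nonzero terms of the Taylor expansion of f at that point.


Singular points: {(-3, 2)}; classification: node.

Compute partial derivatives:
  f_x = 4*x*y - 10*x - y**2 + 16*y - 34.
  f_y = 2*x**2 - 2*x*y + 16*x + 3*y**2 - 16*y + 38.
Scan x_0 ∈ {−4, ..., 4}. For each x_0, f_y(x_0, y) is a polynomial in y; find its integer roots y ∈ {−4, ..., 4}, then test f_x and f at those candidates.
  x = -4: f_y(-4, y) = 3*y**2 - 8*y + 6; no integer root y with |y| ≤ 4.
  x = -3: f_y(-3, y) = 3*y**2 - 10*y + 8; vanishes at y ∈ {2}. (-3, 2): f_x = 0, f = 0 — SINGULAR.
  x = -2: f_y(-2, y) = 3*y**2 - 12*y + 14; no integer root y with |y| ≤ 4.
  x = -1: f_y(-1, y) = 3*y**2 - 14*y + 24; no integer root y with |y| ≤ 4.
  x = 0: f_y(0, y) = 3*y**2 - 16*y + 38; no integer root y with |y| ≤ 4.
  x = 1: f_y(1, y) = 3*y**2 - 18*y + 56; no integer root y with |y| ≤ 4.
  x = 2: f_y(2, y) = 3*y**2 - 20*y + 78; no integer root y with |y| ≤ 4.
  x = 3: f_y(3, y) = 3*y**2 - 22*y + 104; no integer root y with |y| ≤ 4.
  x = 4: f_y(4, y) = 3*y**2 - 24*y + 134; no integer root y with |y| ≤ 4.
Only singular point on the grid: (-3, 2).
Classify: substitute x = -3 + u, y = 2 + v and expand: f = 2*u**2*v - u**2 - u*v**2 + v**3 + v**2.
No constant or linear terms (consistent with a singular point). Quadratic part: -u**2 + v**2. Cubic part: 2*u**2*v - u*v**2 + v**3.
The quadratic part v**2 - u**2 = (v − u)(v + u) splits into two distinct linear factors, so there are two distinct tangent lines y − 2 = ±(x − -3) — this is a node (ordinary double point).
Classification: node.


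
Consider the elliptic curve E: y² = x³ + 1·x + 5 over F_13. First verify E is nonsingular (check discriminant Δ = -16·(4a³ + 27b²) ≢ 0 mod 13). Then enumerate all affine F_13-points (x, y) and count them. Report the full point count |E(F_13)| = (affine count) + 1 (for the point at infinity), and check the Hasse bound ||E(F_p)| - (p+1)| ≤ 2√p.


Affine points = {(3, 3), (3, 10), (7, 2), (7, 11), (10, 1), (10, 12), (12, 4), (12, 9)}; affine count = 8; |E(F_13)| = 9.

Discriminant check: Δ ∝ 4a³ + 27b² = 4·1³ + 27·5² = 4·1 + 27·25 ≡ 3 (mod 13). Nonzero ⇒ E is nonsingular.
For each x ∈ F_13, compute rhs = x³ + 1·x + 5 mod 13, then count y ∈ F_13 with y² ≡ rhs.
  x = 0: rhs = 5, matching y values: none (0 points).
  x = 1: rhs = 7, matching y values: none (0 points).
  x = 2: rhs = 2, matching y values: none (0 points).
  x = 3: rhs = 9, matching y values: 3, 10 (2 points).
  x = 4: rhs = 8, matching y values: none (0 points).
  x = 5: rhs = 5, matching y values: none (0 points).
  x = 6: rhs = 6, matching y values: none (0 points).
  x = 7: rhs = 4, matching y values: 2, 11 (2 points).
  x = 8: rhs = 5, matching y values: none (0 points).
  x = 9: rhs = 2, matching y values: none (0 points).
  x = 10: rhs = 1, matching y values: 1, 12 (2 points).
  x = 11: rhs = 8, matching y values: none (0 points).
  x = 12: rhs = 3, matching y values: 4, 9 (2 points).
Total affine count: 8.
Full point count |E(F_13)| = 8 + 1 = 9.
Hasse bound: |9 − (13+1)| = |-5| = 5 ≤ 2√13 ≈ 7.2111 ✓.


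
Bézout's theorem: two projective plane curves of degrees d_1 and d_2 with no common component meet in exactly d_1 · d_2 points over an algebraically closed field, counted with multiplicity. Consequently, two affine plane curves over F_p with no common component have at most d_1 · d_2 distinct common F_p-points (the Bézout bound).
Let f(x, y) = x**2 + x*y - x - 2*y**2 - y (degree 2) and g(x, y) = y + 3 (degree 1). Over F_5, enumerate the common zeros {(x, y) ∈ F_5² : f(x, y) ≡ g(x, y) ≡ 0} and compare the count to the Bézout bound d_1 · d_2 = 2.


Common zeros: {(0, 2), (4, 2)}; count = 2; Bézout bound = 2.

deg(f) = 2, deg(g) = 1, so Bézout bound = 2.
Scan x ∈ F_5. For each x, list the y ∈ F_5 with f(x, y) ≡ 0 and those with g(x, y) ≡ 0 (mod 5); the common zeros in that column are the intersection.
  x = 0: f ≡ 0 at y ∈ {0, 2}; g ≡ 0 at y ∈ {2}; common: {2}.
  x = 1: f ≡ 0 at y ∈ {0}; g ≡ 0 at y ∈ {2}; common: ∅.
  x = 2: f ≡ 0 at y ∈ ∅; g ≡ 0 at y ∈ {2}; common: ∅.
  x = 3: f ≡ 0 at y ∈ ∅; g ≡ 0 at y ∈ {2}; common: ∅.
  x = 4: f ≡ 0 at y ∈ {2}; g ≡ 0 at y ∈ {2}; common: {2}.
Collecting: common zeros = {(0, 2), (4, 2)}, so the count is 2.
Comparison with the Bézout bound: 2 ≤ 2 = deg(f)·deg(g), as expected for curves with no common component (the bound is attained).


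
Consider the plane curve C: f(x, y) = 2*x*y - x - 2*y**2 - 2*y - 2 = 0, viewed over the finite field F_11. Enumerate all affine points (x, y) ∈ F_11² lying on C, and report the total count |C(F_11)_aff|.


Affine F_11-points: {(1, 2), (1, 9), (2, 5), (2, 7), (3, 3), (3, 10), (6, 1), (6, 4), (9, 0), (9, 8)}; count = 10.

For each of the 121 pairs (x, y) ∈ F_11², evaluate f(x, y) mod 11. Record the zeros.
  x = 0: [0↦9, 1↦5, 2↦8, 3↦7, 4↦2, 5↦4, 6↦2, 7↦7, 8↦8, 9↦5, 10↦9]  zeros at y ∈ ∅
  x = 1: [0↦8, 1↦6, 2↦0, 3↦1, 4↦9, 5↦2, 6↦2, 7↦9, 8↦1, 9↦0, 10↦6]  zeros at y ∈ {2, 9}
  x = 2: [0↦7, 1↦7, 2↦3, 3↦6, 4↦5, 5↦0, 6↦2, 7↦0, 8↦5, 9↦6, 10↦3]  zeros at y ∈ {5, 7}
  x = 3: [0↦6, 1↦8, 2↦6, 3↦0, 4↦1, 5↦9, 6↦2, 7↦2, 8↦9, 9↦1, 10↦0]  zeros at y ∈ {3, 10}
  x = 4: [0↦5, 1↦9, 2↦9, 3↦5, 4↦8, 5↦7, 6↦2, 7↦4, 8↦2, 9↦7, 10↦8]  zeros at y ∈ ∅
  x = 5: [0↦4, 1↦10, 2↦1, 3↦10, 4↦4, 5↦5, 6↦2, 7↦6, 8↦6, 9↦2, 10↦5]  zeros at y ∈ ∅
  x = 6: [0↦3, 1↦0, 2↦4, 3↦4, 4↦0, 5↦3, 6↦2, 7↦8, 8↦10, 9↦8, 10↦2]  zeros at y ∈ {1, 4}
  x = 7: [0↦2, 1↦1, 2↦7, 3↦9, 4↦7, 5↦1, 6↦2, 7↦10, 8↦3, 9↦3, 10↦10]  zeros at y ∈ ∅
  x = 8: [0↦1, 1↦2, 2↦10, 3↦3, 4↦3, 5↦10, 6↦2, 7↦1, 8↦7, 9↦9, 10↦7]  zeros at y ∈ ∅
  x = 9: [0↦0, 1↦3, 2↦2, 3↦8, 4↦10, 5↦8, 6↦2, 7↦3, 8↦0, 9↦4, 10↦4]  zeros at y ∈ {0, 8}
  x = 10: [0↦10, 1↦4, 2↦5, 3↦2, 4↦6, 5↦6, 6↦2, 7↦5, 8↦4, 9↦10, 10↦1]  zeros at y ∈ ∅
Collecting zeros: affine points = {(1, 2), (1, 9), (2, 5), (2, 7), (3, 3), (3, 10), (6, 1), (6, 4), (9, 0), (9, 8)}.
Total count |C(F_11)_aff| = 10.


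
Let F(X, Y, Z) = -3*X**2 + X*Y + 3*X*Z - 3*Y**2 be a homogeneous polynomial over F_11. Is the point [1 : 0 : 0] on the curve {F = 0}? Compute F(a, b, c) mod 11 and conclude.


F(1,0,0) ≡ 8 (mod 11); P is NOT on the curve.

Evaluate F(1, 0, 0) term-by-term (mod 11).
  -3*X**2 ↦ -3·1·1·1 = -3
  X*Y ↦ 1·1·0·1 = 0
  3*X*Z ↦ 3·1·1·0 = 0
  -3*Y**2 ↦ -3·1·0·1 = 0
Sum: F(1, 0, 0) = (-3) + (0) + (0) + (0) = -3.
Reducing mod 11: -3 ≡ 8 (mod 11).
Since F(a, b, c) ≡ 8 ≠ 0 (mod 11), P does NOT lie on the curve.


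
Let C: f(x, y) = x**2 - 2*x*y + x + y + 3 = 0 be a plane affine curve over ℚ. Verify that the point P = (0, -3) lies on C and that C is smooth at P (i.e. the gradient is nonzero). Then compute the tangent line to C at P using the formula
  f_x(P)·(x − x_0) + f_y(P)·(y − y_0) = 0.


Tangent line at P: 7*x + y + 3 = 0.

Step 1: f(0, -3) = 0, so P lies on C.
Step 2: partial derivatives
  f_x(x, y) = 2*x - 2*y + 1, f_y(x, y) = 1 - 2*x.
  f_x(P) = 7, f_y(P) = 1 (gradient nonzero, so P is smooth).
Step 3: tangent line at P: 7·(x − 0) + 1·(y − -3) = 0.
Expanding: 7*x + y + 3 = 0.


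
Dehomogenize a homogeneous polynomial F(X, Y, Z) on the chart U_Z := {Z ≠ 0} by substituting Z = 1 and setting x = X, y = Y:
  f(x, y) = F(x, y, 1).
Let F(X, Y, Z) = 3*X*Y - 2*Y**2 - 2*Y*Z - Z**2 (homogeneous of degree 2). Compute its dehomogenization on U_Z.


f(x, y) = 3*x*y - 2*y**2 - 2*y - 1

On U_Z we set Z = 1. Each monomial c·X^i·Y^j·Z^k in F becomes c·x^i·y^j·1^k = c·x^i·y^j.
Substituting Z = 1: F(X, Y, 1) = 3*x*y - 2*y**2 - 2*y - 1.
Note: deg(f) ≤ deg(F) = 2; strict inequality happens when F is divisible by Z (lost terms).


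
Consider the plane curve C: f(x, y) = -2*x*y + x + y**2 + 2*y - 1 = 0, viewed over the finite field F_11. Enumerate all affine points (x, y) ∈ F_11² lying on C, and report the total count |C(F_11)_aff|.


Affine F_11-points: {(1, 0), (2, 1), (5, 3), (5, 5), (6, 2), (6, 8), (8, 4), (8, 10), (9, 7), (9, 9)}; count = 10.

For each of the 121 pairs (x, y) ∈ F_11², evaluate f(x, y) mod 11. Record the zeros.
  x = 0: [0↦10, 1↦2, 2↦7, 3↦3, 4↦1, 5↦1, 6↦3, 7↦7, 8↦2, 9↦10, 10↦9]  zeros at y ∈ ∅
  x = 1: [0↦0, 1↦1, 2↦4, 3↦9, 4↦5, 5↦3, 6↦3, 7↦5, 8↦9, 9↦4, 10↦1]  zeros at y ∈ {0}
  x = 2: [0↦1, 1↦0, 2↦1, 3↦4, 4↦9, 5↦5, 6↦3, 7↦3, 8↦5, 9↦9, 10↦4]  zeros at y ∈ {1}
  x = 3: [0↦2, 1↦10, 2↦9, 3↦10, 4↦2, 5↦7, 6↦3, 7↦1, 8↦1, 9↦3, 10↦7]  zeros at y ∈ ∅
  x = 4: [0↦3, 1↦9, 2↦6, 3↦5, 4↦6, 5↦9, 6↦3, 7↦10, 8↦8, 9↦8, 10↦10]  zeros at y ∈ ∅
  x = 5: [0↦4, 1↦8, 2↦3, 3↦0, 4↦10, 5↦0, 6↦3, 7↦8, 8↦4, 9↦2, 10↦2]  zeros at y ∈ {3, 5}
  x = 6: [0↦5, 1↦7, 2↦0, 3↦6, 4↦3, 5↦2, 6↦3, 7↦6, 8↦0, 9↦7, 10↦5]  zeros at y ∈ {2, 8}
  x = 7: [0↦6, 1↦6, 2↦8, 3↦1, 4↦7, 5↦4, 6↦3, 7↦4, 8↦7, 9↦1, 10↦8]  zeros at y ∈ ∅
  x = 8: [0↦7, 1↦5, 2↦5, 3↦7, 4↦0, 5↦6, 6↦3, 7↦2, 8↦3, 9↦6, 10↦0]  zeros at y ∈ {4, 10}
  x = 9: [0↦8, 1↦4, 2↦2, 3↦2, 4↦4, 5↦8, 6↦3, 7↦0, 8↦10, 9↦0, 10↦3]  zeros at y ∈ {7, 9}
  x = 10: [0↦9, 1↦3, 2↦10, 3↦8, 4↦8, 5↦10, 6↦3, 7↦9, 8↦6, 9↦5, 10↦6]  zeros at y ∈ ∅
Collecting zeros: affine points = {(1, 0), (2, 1), (5, 3), (5, 5), (6, 2), (6, 8), (8, 4), (8, 10), (9, 7), (9, 9)}.
Total count |C(F_11)_aff| = 10.


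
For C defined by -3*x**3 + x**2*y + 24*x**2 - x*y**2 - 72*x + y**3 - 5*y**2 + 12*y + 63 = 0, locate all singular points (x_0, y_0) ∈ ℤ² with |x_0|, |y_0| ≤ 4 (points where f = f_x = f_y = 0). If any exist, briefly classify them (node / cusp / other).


Singular points: {(3, 3)}; classification: cusp.

Compute partial derivatives:
  f_x = -9*x**2 + 2*x*y + 48*x - y**2 - 72.
  f_y = x**2 - 2*x*y + 3*y**2 - 10*y + 12.
Scan x_0 ∈ {−4, ..., 4}. For each x_0, f_y(x_0, y) is a polynomial in y; find its integer roots y ∈ {−4, ..., 4}, then test f_x and f at those candidates.
  x = -4: f_y(-4, y) = 3*y**2 - 2*y + 28; no integer root y with |y| ≤ 4.
  x = -3: f_y(-3, y) = 3*y**2 - 4*y + 21; no integer root y with |y| ≤ 4.
  x = -2: f_y(-2, y) = 3*y**2 - 6*y + 16; no integer root y with |y| ≤ 4.
  x = -1: f_y(-1, y) = 3*y**2 - 8*y + 13; no integer root y with |y| ≤ 4.
  x = 0: f_y(0, y) = 3*y**2 - 10*y + 12; no integer root y with |y| ≤ 4.
  x = 1: f_y(1, y) = 3*y**2 - 12*y + 13; no integer root y with |y| ≤ 4.
  x = 2: f_y(2, y) = 3*y**2 - 14*y + 16; vanishes at y ∈ {2}. (2, 2): f_x = -8 ≠ 0.
  x = 3: f_y(3, y) = 3*y**2 - 16*y + 21; vanishes at y ∈ {3}. (3, 3): f_x = 0, f = 0 — SINGULAR.
  x = 4: f_y(4, y) = 3*y**2 - 18*y + 28; no integer root y with |y| ≤ 4.
Only singular point on the grid: (3, 3).
Classify: substitute x = 3 + u, y = 3 + v and expand: f = -3*u**3 + u**2*v - u*v**2 + v**3 + v**2.
No constant or linear terms (consistent with a singular point). Quadratic part: v**2. Cubic part: -3*u**3 + u**2*v - u*v**2 + v**3.
The quadratic part v**2 is a perfect square, so there is a single (double) tangent line v = 0, i.e. y = 3. Restricting the cubic part to that line (v = 0) leaves -3*u**3 ≠ 0, so f is not divisible by v and the branch is v² ≈ 3*u**3 to lowest order — this is a cusp.
Classification: cusp.


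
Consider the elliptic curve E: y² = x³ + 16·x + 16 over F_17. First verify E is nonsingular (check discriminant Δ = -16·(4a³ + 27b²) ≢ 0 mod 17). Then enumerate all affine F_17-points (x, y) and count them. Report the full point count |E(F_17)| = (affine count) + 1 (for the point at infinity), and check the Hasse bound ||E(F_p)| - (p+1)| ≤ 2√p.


Affine points = {(0, 4), (0, 13), (1, 4), (1, 13), (4, 5), (4, 12), (5, 0), (12, 7), (12, 10), (14, 3), (14, 14), (16, 4), (16, 13)}; affine count = 13; |E(F_17)| = 14.

Discriminant check: Δ ∝ 4a³ + 27b² = 4·16³ + 27·16² = 4·4096 + 27·256 ≡ 6 (mod 17). Nonzero ⇒ E is nonsingular.
For each x ∈ F_17, compute rhs = x³ + 16·x + 16 mod 17, then count y ∈ F_17 with y² ≡ rhs.
  x = 0: rhs = 16, matching y values: 4, 13 (2 points).
  x = 1: rhs = 16, matching y values: 4, 13 (2 points).
  x = 2: rhs = 5, matching y values: none (0 points).
  x = 3: rhs = 6, matching y values: none (0 points).
  x = 4: rhs = 8, matching y values: 5, 12 (2 points).
  x = 5: rhs = 0, matching y values: 0 (1 points).
  x = 6: rhs = 5, matching y values: none (0 points).
  x = 7: rhs = 12, matching y values: none (0 points).
  x = 8: rhs = 10, matching y values: none (0 points).
  x = 9: rhs = 5, matching y values: none (0 points).
  x = 10: rhs = 3, matching y values: none (0 points).
  x = 11: rhs = 10, matching y values: none (0 points).
  x = 12: rhs = 15, matching y values: 7, 10 (2 points).
  x = 13: rhs = 7, matching y values: none (0 points).
  x = 14: rhs = 9, matching y values: 3, 14 (2 points).
  x = 15: rhs = 10, matching y values: none (0 points).
  x = 16: rhs = 16, matching y values: 4, 13 (2 points).
Total affine count: 13.
Full point count |E(F_17)| = 13 + 1 = 14.
Hasse bound: |14 − (17+1)| = |-4| = 4 ≤ 2√17 ≈ 8.2462 ✓.


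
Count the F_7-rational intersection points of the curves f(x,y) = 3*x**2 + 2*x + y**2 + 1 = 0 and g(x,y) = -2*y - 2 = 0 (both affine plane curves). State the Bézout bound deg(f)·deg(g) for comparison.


Common zeros: {(1, 6), (3, 6)}; count = 2; Bézout bound = 2.

deg(f) = 2, deg(g) = 1, so Bézout bound = 2.
Scan x ∈ F_7. For each x, list the y ∈ F_7 with f(x, y) ≡ 0 and those with g(x, y) ≡ 0 (mod 7); the common zeros in that column are the intersection.
  x = 0: f ≡ 0 at y ∈ ∅; g ≡ 0 at y ∈ {6}; common: ∅.
  x = 1: f ≡ 0 at y ∈ {1, 6}; g ≡ 0 at y ∈ {6}; common: {6}.
  x = 2: f ≡ 0 at y ∈ {2, 5}; g ≡ 0 at y ∈ {6}; common: ∅.
  x = 3: f ≡ 0 at y ∈ {1, 6}; g ≡ 0 at y ∈ {6}; common: {6}.
  x = 4: f ≡ 0 at y ∈ ∅; g ≡ 0 at y ∈ {6}; common: ∅.
  x = 5: f ≡ 0 at y ∈ ∅; g ≡ 0 at y ∈ {6}; common: ∅.
  x = 6: f ≡ 0 at y ∈ ∅; g ≡ 0 at y ∈ {6}; common: ∅.
Collecting: common zeros = {(1, 6), (3, 6)}, so the count is 2.
Comparison with the Bézout bound: 2 ≤ 2 = deg(f)·deg(g), as expected for curves with no common component (the bound is attained).


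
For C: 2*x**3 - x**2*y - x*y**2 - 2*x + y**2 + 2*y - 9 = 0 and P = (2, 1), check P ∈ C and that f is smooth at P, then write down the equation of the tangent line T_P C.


Tangent line at P: 17*x - 4*y - 30 = 0.

Step 1: f(2, 1) = 0, so P lies on C.
Step 2: partial derivatives
  f_x(x, y) = 6*x**2 - 2*x*y - y**2 - 2, f_y(x, y) = -x**2 - 2*x*y + 2*y + 2.
  f_x(P) = 17, f_y(P) = -4 (gradient nonzero, so P is smooth).
Step 3: tangent line at P: 17·(x − 2) + -4·(y − 1) = 0.
Expanding: 17*x - 4*y - 30 = 0.


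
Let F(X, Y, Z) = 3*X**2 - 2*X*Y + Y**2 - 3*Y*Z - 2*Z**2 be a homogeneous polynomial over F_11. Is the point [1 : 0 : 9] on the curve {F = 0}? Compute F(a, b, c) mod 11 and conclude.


F(1,0,9) ≡ 6 (mod 11); P is NOT on the curve.

Evaluate F(1, 0, 9) term-by-term (mod 11).
  3*X**2 ↦ 3·1·1·1 = 3
  -2*X*Y ↦ -2·1·0·1 = 0
  Y**2 ↦ 1·1·0·1 = 0
  -3*Y*Z ↦ -3·1·0·9 = 0
  -2*Z**2 ↦ -2·1·1·81 = -162
Sum: F(1, 0, 9) = (3) + (0) + (0) + (0) + (-162) = -159.
Reducing mod 11: -159 ≡ 6 (mod 11).
Since F(a, b, c) ≡ 6 ≠ 0 (mod 11), P does NOT lie on the curve.


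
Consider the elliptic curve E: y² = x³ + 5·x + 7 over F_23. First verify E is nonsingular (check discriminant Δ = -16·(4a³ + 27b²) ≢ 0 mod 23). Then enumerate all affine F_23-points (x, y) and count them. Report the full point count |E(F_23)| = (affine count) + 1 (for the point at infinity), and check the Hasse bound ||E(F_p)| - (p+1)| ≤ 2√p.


Affine points = {(1, 6), (1, 17), (2, 5), (2, 18), (3, 7), (3, 16), (6, 0), (11, 6), (11, 17), (12, 1), (12, 22), (18, 8), (18, 15), (21, 9), (21, 14), (22, 1), (22, 22)}; affine count = 17; |E(F_23)| = 18.

Discriminant check: Δ ∝ 4a³ + 27b² = 4·5³ + 27·7² = 4·125 + 27·49 ≡ 6 (mod 23). Nonzero ⇒ E is nonsingular.
For each x ∈ F_23, compute rhs = x³ + 5·x + 7 mod 23, then count y ∈ F_23 with y² ≡ rhs.
  x = 0: rhs = 7, matching y values: none (0 points).
  x = 1: rhs = 13, matching y values: 6, 17 (2 points).
  x = 2: rhs = 2, matching y values: 5, 18 (2 points).
  x = 3: rhs = 3, matching y values: 7, 16 (2 points).
  x = 4: rhs = 22, matching y values: none (0 points).
  x = 5: rhs = 19, matching y values: none (0 points).
  x = 6: rhs = 0, matching y values: 0 (1 points).
  x = 7: rhs = 17, matching y values: none (0 points).
  x = 8: rhs = 7, matching y values: none (0 points).
  x = 9: rhs = 22, matching y values: none (0 points).
  x = 10: rhs = 22, matching y values: none (0 points).
  x = 11: rhs = 13, matching y values: 6, 17 (2 points).
  x = 12: rhs = 1, matching y values: 1, 22 (2 points).
  x = 13: rhs = 15, matching y values: none (0 points).
  x = 14: rhs = 15, matching y values: none (0 points).
  x = 15: rhs = 7, matching y values: none (0 points).
  x = 16: rhs = 20, matching y values: none (0 points).
  x = 17: rhs = 14, matching y values: none (0 points).
  x = 18: rhs = 18, matching y values: 8, 15 (2 points).
  x = 19: rhs = 15, matching y values: none (0 points).
  x = 20: rhs = 11, matching y values: none (0 points).
  x = 21: rhs = 12, matching y values: 9, 14 (2 points).
  x = 22: rhs = 1, matching y values: 1, 22 (2 points).
Total affine count: 17.
Full point count |E(F_23)| = 17 + 1 = 18.
Hasse bound: |18 − (23+1)| = |-6| = 6 ≤ 2√23 ≈ 9.5917 ✓.


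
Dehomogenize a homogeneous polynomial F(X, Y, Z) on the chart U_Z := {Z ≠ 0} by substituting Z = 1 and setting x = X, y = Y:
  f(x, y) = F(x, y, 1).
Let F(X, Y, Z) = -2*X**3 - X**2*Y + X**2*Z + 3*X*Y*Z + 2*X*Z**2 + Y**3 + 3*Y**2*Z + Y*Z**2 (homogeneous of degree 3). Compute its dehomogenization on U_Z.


f(x, y) = -2*x**3 - x**2*y + x**2 + 3*x*y + 2*x + y**3 + 3*y**2 + y

On U_Z we set Z = 1. Each monomial c·X^i·Y^j·Z^k in F becomes c·x^i·y^j·1^k = c·x^i·y^j.
Substituting Z = 1: F(X, Y, 1) = -2*x**3 - x**2*y + x**2 + 3*x*y + 2*x + y**3 + 3*y**2 + y.
Note: deg(f) ≤ deg(F) = 3; strict inequality happens when F is divisible by Z (lost terms).


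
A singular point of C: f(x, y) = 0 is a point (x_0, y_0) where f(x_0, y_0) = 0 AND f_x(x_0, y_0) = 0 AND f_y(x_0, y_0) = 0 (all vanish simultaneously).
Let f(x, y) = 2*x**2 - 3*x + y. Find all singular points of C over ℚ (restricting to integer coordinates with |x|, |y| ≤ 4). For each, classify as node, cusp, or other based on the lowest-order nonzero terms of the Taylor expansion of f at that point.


No singular points in the scanned grid; C is smooth there.

Compute partial derivatives:
  f_x = 4*x - 3.
  f_y = 1.
f_y = 1 is a nonzero constant, so f_y never vanishes: no point (x, y) can satisfy f = f_x = f_y = 0. In particular no (x, y) ∈ {−4, ..., 4}² is singular; the curve is smooth.


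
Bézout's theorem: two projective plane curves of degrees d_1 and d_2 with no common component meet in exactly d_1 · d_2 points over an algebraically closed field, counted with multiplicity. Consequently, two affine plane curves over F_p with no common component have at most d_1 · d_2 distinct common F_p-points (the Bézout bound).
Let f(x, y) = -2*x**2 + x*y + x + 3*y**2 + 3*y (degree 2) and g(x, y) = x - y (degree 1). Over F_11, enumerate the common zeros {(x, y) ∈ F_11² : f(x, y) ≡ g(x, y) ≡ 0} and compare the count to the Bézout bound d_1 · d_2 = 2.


Common zeros: {(0, 0), (9, 9)}; count = 2; Bézout bound = 2.

deg(f) = 2, deg(g) = 1, so Bézout bound = 2.
Scan x ∈ F_11. For each x, list the y ∈ F_11 with f(x, y) ≡ 0 and those with g(x, y) ≡ 0 (mod 11); the common zeros in that column are the intersection.
  x = 0: f ≡ 0 at y ∈ {0, 10}; g ≡ 0 at y ∈ {0}; common: {0}.
  x = 1: f ≡ 0 at y ∈ ∅; g ≡ 0 at y ∈ {1}; common: ∅.
  x = 2: f ≡ 0 at y ∈ {6, 7}; g ≡ 0 at y ∈ {2}; common: ∅.
  x = 3: f ≡ 0 at y ∈ ∅; g ≡ 0 at y ∈ {3}; common: ∅.
  x = 4: f ≡ 0 at y ∈ {8}; g ≡ 0 at y ∈ {4}; common: ∅.
  x = 5: f ≡ 0 at y ∈ ∅; g ≡ 0 at y ∈ {5}; common: ∅.
  x = 6: f ≡ 0 at y ∈ {0, 8}; g ≡ 0 at y ∈ {6}; common: ∅.
  x = 7: f ≡ 0 at y ∈ {6, 9}; g ≡ 0 at y ∈ {7}; common: ∅.
  x = 8: f ≡ 0 at y ∈ ∅; g ≡ 0 at y ∈ {8}; common: ∅.
  x = 9: f ≡ 0 at y ∈ {9}; g ≡ 0 at y ∈ {9}; common: {9}.
  x = 10: f ≡ 0 at y ∈ ∅; g ≡ 0 at y ∈ {10}; common: ∅.
Collecting: common zeros = {(0, 0), (9, 9)}, so the count is 2.
Comparison with the Bézout bound: 2 ≤ 2 = deg(f)·deg(g), as expected for curves with no common component (the bound is attained).


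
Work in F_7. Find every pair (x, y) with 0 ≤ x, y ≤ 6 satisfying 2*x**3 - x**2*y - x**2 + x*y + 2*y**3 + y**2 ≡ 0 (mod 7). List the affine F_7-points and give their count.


Affine F_7-points: {(0, 0), (0, 3), (1, 2), (1, 6), (2, 2), (3, 1), (4, 0), (6, 4)}; count = 8.

For each of the 49 pairs (x, y) ∈ F_7², evaluate f(x, y) mod 7. Record the zeros.
  x = 0: [0↦0, 1↦3, 2↦6, 3↦0, 4↦4, 5↦2, 6↦6]  zeros at y ∈ {0, 3}
  x = 1: [0↦1, 1↦4, 2↦0, 3↦1, 4↦5, 5↦3, 6↦0]  zeros at y ∈ {2, 6}
  x = 2: [0↦5, 1↦6, 2↦0, 3↦6, 4↦1, 5↦4, 6↦6]  zeros at y ∈ {2}
  x = 3: [0↦3, 1↦0, 2↦4, 3↦6, 4↦4, 5↦3, 6↦1]  zeros at y ∈ {1}
  x = 4: [0↦0, 1↦5, 2↦3, 3↦6, 4↦5, 5↦5, 6↦4]  zeros at y ∈ {0}
  x = 5: [0↦1, 1↦5, 2↦2, 3↦4, 4↦2, 5↦1, 6↦6]  zeros at y ∈ ∅
  x = 6: [0↦4, 1↦5, 2↦6, 3↦5, 4↦0, 5↦3, 6↦5]  zeros at y ∈ {4}
Collecting zeros: affine points = {(0, 0), (0, 3), (1, 2), (1, 6), (2, 2), (3, 1), (4, 0), (6, 4)}.
Total count |C(F_7)_aff| = 8.


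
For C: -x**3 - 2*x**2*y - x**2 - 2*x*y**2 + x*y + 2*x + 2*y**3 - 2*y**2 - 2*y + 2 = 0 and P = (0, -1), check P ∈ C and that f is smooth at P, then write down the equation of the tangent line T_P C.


Tangent line at P: -x + 8*y + 8 = 0.

Step 1: f(0, -1) = 0, so P lies on C.
Step 2: partial derivatives
  f_x(x, y) = -3*x**2 - 4*x*y - 2*x - 2*y**2 + y + 2, f_y(x, y) = -2*x**2 - 4*x*y + x + 6*y**2 - 4*y - 2.
  f_x(P) = -1, f_y(P) = 8 (gradient nonzero, so P is smooth).
Step 3: tangent line at P: -1·(x − 0) + 8·(y − -1) = 0.
Expanding: -x + 8*y + 8 = 0.


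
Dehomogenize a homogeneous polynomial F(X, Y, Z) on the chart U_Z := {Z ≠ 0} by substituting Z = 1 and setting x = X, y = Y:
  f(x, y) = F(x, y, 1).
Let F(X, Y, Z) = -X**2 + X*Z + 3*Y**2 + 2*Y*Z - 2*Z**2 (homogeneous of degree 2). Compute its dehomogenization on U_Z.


f(x, y) = -x**2 + x + 3*y**2 + 2*y - 2

On U_Z we set Z = 1. Each monomial c·X^i·Y^j·Z^k in F becomes c·x^i·y^j·1^k = c·x^i·y^j.
Substituting Z = 1: F(X, Y, 1) = -x**2 + x + 3*y**2 + 2*y - 2.
Note: deg(f) ≤ deg(F) = 2; strict inequality happens when F is divisible by Z (lost terms).


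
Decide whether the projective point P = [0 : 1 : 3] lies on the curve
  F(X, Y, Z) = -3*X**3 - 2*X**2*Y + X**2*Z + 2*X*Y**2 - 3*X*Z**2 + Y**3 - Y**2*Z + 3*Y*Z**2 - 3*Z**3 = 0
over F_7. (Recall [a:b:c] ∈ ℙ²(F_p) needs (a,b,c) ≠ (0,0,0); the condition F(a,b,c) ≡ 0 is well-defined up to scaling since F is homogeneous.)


F(0,1,3) ≡ 0 (mod 7); P is on the curve.

Evaluate F(0, 1, 3) term-by-term (mod 7).
  -3*X**3 ↦ -3·0·1·1 = 0
  -2*X**2*Y ↦ -2·0·1·1 = 0
  X**2*Z ↦ 1·0·1·3 = 0
  2*X*Y**2 ↦ 2·0·1·1 = 0
  -3*X*Z**2 ↦ -3·0·1·9 = 0
  Y**3 ↦ 1·1·1·1 = 1
  -Y**2*Z ↦ -1·1·1·3 = -3
  3*Y*Z**2 ↦ 3·1·1·9 = 27
  -3*Z**3 ↦ -3·1·1·27 = -81
Sum: F(0, 1, 3) = (0) + (0) + (0) + (0) + (0) + (1) + (-3) + (27) + (-81) = -56.
Reducing mod 7: -56 ≡ 0 (mod 7).
Since F(a, b, c) ≡ 0 (mod 7), P lies on the curve.


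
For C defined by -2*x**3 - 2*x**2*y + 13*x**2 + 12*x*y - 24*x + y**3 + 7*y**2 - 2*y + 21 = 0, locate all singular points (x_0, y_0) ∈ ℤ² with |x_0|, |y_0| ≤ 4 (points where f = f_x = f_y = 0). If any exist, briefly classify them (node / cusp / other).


Singular points: {(3, -2)}; classification: node.

Compute partial derivatives:
  f_x = -6*x**2 - 4*x*y + 26*x + 12*y - 24.
  f_y = -2*x**2 + 12*x + 3*y**2 + 14*y - 2.
Scan x_0 ∈ {−4, ..., 4}. For each x_0, f_y(x_0, y) is a polynomial in y; find its integer roots y ∈ {−4, ..., 4}, then test f_x and f at those candidates.
  x = -4: f_y(-4, y) = 3*y**2 + 14*y - 82; no integer root y with |y| ≤ 4.
  x = -3: f_y(-3, y) = 3*y**2 + 14*y - 56; no integer root y with |y| ≤ 4.
  x = -2: f_y(-2, y) = 3*y**2 + 14*y - 34; no integer root y with |y| ≤ 4.
  x = -1: f_y(-1, y) = 3*y**2 + 14*y - 16; no integer root y with |y| ≤ 4.
  x = 0: f_y(0, y) = 3*y**2 + 14*y - 2; no integer root y with |y| ≤ 4.
  x = 1: f_y(1, y) = 3*y**2 + 14*y + 8; vanishes at y ∈ {-4}. (1, -4): f_x = -36 ≠ 0.
  x = 2: f_y(2, y) = 3*y**2 + 14*y + 14; no integer root y with |y| ≤ 4.
  x = 3: f_y(3, y) = 3*y**2 + 14*y + 16; vanishes at y ∈ {-2}. (3, -2): f_x = 0, f = 0 — SINGULAR.
  x = 4: f_y(4, y) = 3*y**2 + 14*y + 14; no integer root y with |y| ≤ 4.
Only singular point on the grid: (3, -2).
Classify: substitute x = 3 + u, y = -2 + v and expand: f = -2*u**3 - 2*u**2*v - u**2 + v**3 + v**2.
No constant or linear terms (consistent with a singular point). Quadratic part: -u**2 + v**2. Cubic part: -2*u**3 - 2*u**2*v + v**3.
The quadratic part v**2 - u**2 = (v − u)(v + u) splits into two distinct linear factors, so there are two distinct tangent lines y − -2 = ±(x − 3) — this is a node (ordinary double point).
Classification: node.


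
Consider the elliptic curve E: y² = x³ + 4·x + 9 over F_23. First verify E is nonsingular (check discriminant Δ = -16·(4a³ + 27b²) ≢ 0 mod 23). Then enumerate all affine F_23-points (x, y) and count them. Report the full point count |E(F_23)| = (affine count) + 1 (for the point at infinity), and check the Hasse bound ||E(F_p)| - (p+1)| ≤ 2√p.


Affine points = {(0, 3), (0, 20), (2, 5), (2, 18), (3, 5), (3, 18), (5, 4), (5, 19), (7, 9), (7, 14), (8, 1), (8, 22), (11, 2), (11, 21), (13, 2), (13, 21), (14, 7), (14, 16), (16, 11), (16, 12), (18, 5), (18, 18), (20, 4), (20, 19), (21, 4), (21, 19), (22, 2), (22, 21)}; affine count = 28; |E(F_23)| = 29.

Discriminant check: Δ ∝ 4a³ + 27b² = 4·4³ + 27·9² = 4·64 + 27·81 ≡ 5 (mod 23). Nonzero ⇒ E is nonsingular.
For each x ∈ F_23, compute rhs = x³ + 4·x + 9 mod 23, then count y ∈ F_23 with y² ≡ rhs.
  x = 0: rhs = 9, matching y values: 3, 20 (2 points).
  x = 1: rhs = 14, matching y values: none (0 points).
  x = 2: rhs = 2, matching y values: 5, 18 (2 points).
  x = 3: rhs = 2, matching y values: 5, 18 (2 points).
  x = 4: rhs = 20, matching y values: none (0 points).
  x = 5: rhs = 16, matching y values: 4, 19 (2 points).
  x = 6: rhs = 19, matching y values: none (0 points).
  x = 7: rhs = 12, matching y values: 9, 14 (2 points).
  x = 8: rhs = 1, matching y values: 1, 22 (2 points).
  x = 9: rhs = 15, matching y values: none (0 points).
  x = 10: rhs = 14, matching y values: none (0 points).
  x = 11: rhs = 4, matching y values: 2, 21 (2 points).
  x = 12: rhs = 14, matching y values: none (0 points).
  x = 13: rhs = 4, matching y values: 2, 21 (2 points).
  x = 14: rhs = 3, matching y values: 7, 16 (2 points).
  x = 15: rhs = 17, matching y values: none (0 points).
  x = 16: rhs = 6, matching y values: 11, 12 (2 points).
  x = 17: rhs = 22, matching y values: none (0 points).
  x = 18: rhs = 2, matching y values: 5, 18 (2 points).
  x = 19: rhs = 21, matching y values: none (0 points).
  x = 20: rhs = 16, matching y values: 4, 19 (2 points).
  x = 21: rhs = 16, matching y values: 4, 19 (2 points).
  x = 22: rhs = 4, matching y values: 2, 21 (2 points).
Total affine count: 28.
Full point count |E(F_23)| = 28 + 1 = 29.
Hasse bound: |29 − (23+1)| = |5| = 5 ≤ 2√23 ≈ 9.5917 ✓.


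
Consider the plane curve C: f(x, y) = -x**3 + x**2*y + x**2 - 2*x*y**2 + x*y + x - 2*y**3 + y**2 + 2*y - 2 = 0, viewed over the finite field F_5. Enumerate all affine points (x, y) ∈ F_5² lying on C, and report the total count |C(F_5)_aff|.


Affine F_5-points: {(0, 2), (1, 1), (3, 1), (3, 2)}; count = 4.

For each of the 25 pairs (x, y) ∈ F_5², evaluate f(x, y) mod 5. Record the zeros.
  x = 0: [0↦3, 1↦4, 2↦0, 3↦4, 4↦4]  zeros at y ∈ {2}
  x = 1: [0↦4, 1↦0, 2↦2, 3↦3, 4↦1]  zeros at y ∈ {1}
  x = 2: [0↦1, 1↦4, 2↦4, 3↦4, 4↦2]  zeros at y ∈ ∅
  x = 3: [0↦3, 1↦0, 2↦0, 3↦1, 4↦1]  zeros at y ∈ {1, 2}
  x = 4: [0↦4, 1↦2, 2↦4, 3↦3, 4↦2]  zeros at y ∈ ∅
Collecting zeros: affine points = {(0, 2), (1, 1), (3, 1), (3, 2)}.
Total count |C(F_5)_aff| = 4.


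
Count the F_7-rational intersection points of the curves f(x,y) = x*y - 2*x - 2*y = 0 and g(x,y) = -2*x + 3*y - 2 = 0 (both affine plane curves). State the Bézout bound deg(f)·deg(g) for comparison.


Common zeros: ∅; count = 0; Bézout bound = 2.

deg(f) = 2, deg(g) = 1, so Bézout bound = 2.
Scan x ∈ F_7. For each x, list the y ∈ F_7 with f(x, y) ≡ 0 and those with g(x, y) ≡ 0 (mod 7); the common zeros in that column are the intersection.
  x = 0: f ≡ 0 at y ∈ {0}; g ≡ 0 at y ∈ {3}; common: ∅.
  x = 1: f ≡ 0 at y ∈ {5}; g ≡ 0 at y ∈ {6}; common: ∅.
  x = 2: f ≡ 0 at y ∈ ∅; g ≡ 0 at y ∈ {2}; common: ∅.
  x = 3: f ≡ 0 at y ∈ {6}; g ≡ 0 at y ∈ {5}; common: ∅.
  x = 4: f ≡ 0 at y ∈ {4}; g ≡ 0 at y ∈ {1}; common: ∅.
  x = 5: f ≡ 0 at y ∈ {1}; g ≡ 0 at y ∈ {4}; common: ∅.
  x = 6: f ≡ 0 at y ∈ {3}; g ≡ 0 at y ∈ {0}; common: ∅.
Collecting: common zeros = ∅, so the count is 0.
Comparison with the Bézout bound: 0 ≤ 2 = deg(f)·deg(g), as expected for curves with no common component (the affine F_7-count falls short of the bound because intersections may lie at infinity, over extension fields, or carry multiplicity).


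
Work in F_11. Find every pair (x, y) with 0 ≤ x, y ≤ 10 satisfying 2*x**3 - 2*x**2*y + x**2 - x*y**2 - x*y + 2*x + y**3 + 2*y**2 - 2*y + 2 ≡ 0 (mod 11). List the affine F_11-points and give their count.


Affine F_11-points: {(0, 7), (1, 5), (4, 0), (8, 2), (10, 1), (10, 3), (10, 4)}; count = 7.

For each of the 121 pairs (x, y) ∈ F_11², evaluate f(x, y) mod 11. Record the zeros.
  x = 0: [0↦2, 1↦3, 2↦3, 3↦8, 4↦2, 5↦2, 6↦3, 7↦0, 8↦10, 9↦6, 10↦5]  zeros at y ∈ {7}
  x = 1: [0↦7, 1↦4, 2↦9, 3↦6, 4↦1, 5↦0, 6↦9, 7↦1, 8↦4, 9↦2, 10↦1]  zeros at y ∈ {5}
  x = 2: [0↦4, 1↦4, 2↦10, 3↦6, 4↦9, 5↦3, 6↦5, 7↦10, 8↦2, 9↦9, 10↦4]  zeros at y ∈ ∅
  x = 3: [0↦5, 1↦4, 2↦7, 3↦9, 4↦5, 5↦1, 6↦3, 7↦6, 8↦5, 9↦6, 10↦4]  zeros at y ∈ ∅
  x = 4: [0↦0, 1↦5, 2↦1, 3↦5, 4↦1, 5↦6, 6↦4, 7↦1, 8↦3, 9↦5, 10↦2]  zeros at y ∈ {0}
  x = 5: [0↦1, 1↦8, 2↦4, 3↦6, 4↦9, 5↦8, 6↦9, 7↦7, 8↦8, 9↦7, 10↦10]  zeros at y ∈ ∅
  x = 6: [0↦9, 1↦3, 2↦6, 3↦2, 4↦8, 5↦8, 6↦8, 7↦3, 8↦10, 9↦2, 10↦7]  zeros at y ∈ ∅
  x = 7: [0↦3, 1↦2, 2↦8, 3↦5, 4↦10, 5↦7, 6↦2, 7↦1, 8↦10, 9↦2, 10↦5]  zeros at y ∈ ∅
  x = 8: [0↦6, 1↦6, 2↦0, 3↦5, 4↦5, 5↦6, 6↦3, 7↦2, 8↦9, 9↦8, 10↦5]  zeros at y ∈ {2}
  x = 9: [0↦8, 1↦5, 2↦5, 3↦3, 4↦5, 5↦6, 6↦1, 7↦7, 8↦8, 9↦10, 10↦8]  zeros at y ∈ ∅
  x = 10: [0↦10, 1↦0, 2↦2, 3↦0, 4↦0, 5↦8, 6↦8, 7↦6, 8↦8, 9↦9, 10↦4]  zeros at y ∈ {1, 3, 4}
Collecting zeros: affine points = {(0, 7), (1, 5), (4, 0), (8, 2), (10, 1), (10, 3), (10, 4)}.
Total count |C(F_11)_aff| = 7.


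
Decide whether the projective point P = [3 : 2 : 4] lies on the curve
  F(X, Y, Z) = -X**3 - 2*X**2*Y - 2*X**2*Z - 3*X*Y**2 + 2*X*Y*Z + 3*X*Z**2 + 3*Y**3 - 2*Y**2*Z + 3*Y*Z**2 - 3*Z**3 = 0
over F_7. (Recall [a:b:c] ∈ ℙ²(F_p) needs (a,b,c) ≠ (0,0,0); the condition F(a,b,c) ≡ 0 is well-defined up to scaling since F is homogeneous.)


F(3,2,4) ≡ 1 (mod 7); P is NOT on the curve.

Evaluate F(3, 2, 4) term-by-term (mod 7).
  -X**3 ↦ -1·27·1·1 = -27
  -2*X**2*Y ↦ -2·9·2·1 = -36
  -2*X**2*Z ↦ -2·9·1·4 = -72
  -3*X*Y**2 ↦ -3·3·4·1 = -36
  2*X*Y*Z ↦ 2·3·2·4 = 48
  3*X*Z**2 ↦ 3·3·1·16 = 144
  3*Y**3 ↦ 3·1·8·1 = 24
  -2*Y**2*Z ↦ -2·1·4·4 = -32
  3*Y*Z**2 ↦ 3·1·2·16 = 96
  -3*Z**3 ↦ -3·1·1·64 = -192
Sum: F(3, 2, 4) = (-27) + (-36) + (-72) + (-36) + (48) + (144) + (24) + (-32) + (96) + (-192) = -83.
Reducing mod 7: -83 ≡ 1 (mod 7).
Since F(a, b, c) ≡ 1 ≠ 0 (mod 7), P does NOT lie on the curve.


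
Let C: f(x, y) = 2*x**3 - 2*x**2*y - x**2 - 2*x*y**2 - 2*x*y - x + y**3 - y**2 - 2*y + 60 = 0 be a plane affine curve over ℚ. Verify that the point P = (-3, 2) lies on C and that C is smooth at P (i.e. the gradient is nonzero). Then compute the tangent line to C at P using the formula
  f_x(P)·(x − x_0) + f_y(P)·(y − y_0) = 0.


Tangent line at P: 71*x + 18*y + 177 = 0.

Step 1: f(-3, 2) = 0, so P lies on C.
Step 2: partial derivatives
  f_x(x, y) = 6*x**2 - 4*x*y - 2*x - 2*y**2 - 2*y - 1, f_y(x, y) = -2*x**2 - 4*x*y - 2*x + 3*y**2 - 2*y - 2.
  f_x(P) = 71, f_y(P) = 18 (gradient nonzero, so P is smooth).
Step 3: tangent line at P: 71·(x − -3) + 18·(y − 2) = 0.
Expanding: 71*x + 18*y + 177 = 0.


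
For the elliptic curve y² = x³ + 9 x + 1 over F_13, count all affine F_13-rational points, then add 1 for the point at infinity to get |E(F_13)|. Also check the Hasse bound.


Affine points = {(0, 1), (0, 12), (2, 1), (2, 12), (3, 4), (3, 9), (4, 6), (4, 7), (7, 2), (7, 11), (8, 0), (10, 5), (10, 8), (11, 1), (11, 12), (12, 2), (12, 11)}; affine count = 17; |E(F_13)| = 18.

Discriminant check: Δ ∝ 4a³ + 27b² = 4·9³ + 27·1² = 4·729 + 27·1 ≡ 5 (mod 13). Nonzero ⇒ E is nonsingular.
For each x ∈ F_13, compute rhs = x³ + 9·x + 1 mod 13, then count y ∈ F_13 with y² ≡ rhs.
  x = 0: rhs = 1, matching y values: 1, 12 (2 points).
  x = 1: rhs = 11, matching y values: none (0 points).
  x = 2: rhs = 1, matching y values: 1, 12 (2 points).
  x = 3: rhs = 3, matching y values: 4, 9 (2 points).
  x = 4: rhs = 10, matching y values: 6, 7 (2 points).
  x = 5: rhs = 2, matching y values: none (0 points).
  x = 6: rhs = 11, matching y values: none (0 points).
  x = 7: rhs = 4, matching y values: 2, 11 (2 points).
  x = 8: rhs = 0, matching y values: 0 (1 points).
  x = 9: rhs = 5, matching y values: none (0 points).
  x = 10: rhs = 12, matching y values: 5, 8 (2 points).
  x = 11: rhs = 1, matching y values: 1, 12 (2 points).
  x = 12: rhs = 4, matching y values: 2, 11 (2 points).
Total affine count: 17.
Full point count |E(F_13)| = 17 + 1 = 18.
Hasse bound: |18 − (13+1)| = |4| = 4 ≤ 2√13 ≈ 7.2111 ✓.


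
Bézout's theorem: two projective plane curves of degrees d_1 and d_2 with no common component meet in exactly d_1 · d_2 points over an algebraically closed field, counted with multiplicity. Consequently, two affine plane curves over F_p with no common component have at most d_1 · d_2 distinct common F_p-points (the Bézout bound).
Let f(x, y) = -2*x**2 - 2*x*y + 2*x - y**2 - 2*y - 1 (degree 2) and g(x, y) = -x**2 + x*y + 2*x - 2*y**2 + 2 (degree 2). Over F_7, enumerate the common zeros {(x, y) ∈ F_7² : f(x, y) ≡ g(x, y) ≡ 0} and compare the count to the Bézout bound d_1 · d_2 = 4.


Common zeros: {(0, 6)}; count = 1; Bézout bound = 4.

deg(f) = 2, deg(g) = 2, so Bézout bound = 4.
Scan x ∈ F_7. For each x, list the y ∈ F_7 with f(x, y) ≡ 0 and those with g(x, y) ≡ 0 (mod 7); the common zeros in that column are the intersection.
  x = 0: f ≡ 0 at y ∈ {6}; g ≡ 0 at y ∈ {1, 6}; common: {6}.
  x = 1: f ≡ 0 at y ∈ ∅; g ≡ 0 at y ∈ {5, 6}; common: ∅.
  x = 2: f ≡ 0 at y ∈ {2, 6}; g ≡ 0 at y ∈ ∅; common: ∅.
  x = 3: f ≡ 0 at y ∈ ∅; g ≡ 0 at y ∈ {1, 4}; common: ∅.
  x = 4: f ≡ 0 at y ∈ {2}; g ≡ 0 at y ∈ ∅; common: ∅.
  x = 5: f ≡ 0 at y ∈ {4, 5}; g ≡ 0 at y ∈ ∅; common: ∅.
  x = 6: f ≡ 0 at y ∈ {3, 4}; g ≡ 0 at y ∈ {5}; common: ∅.
Collecting: common zeros = {(0, 6)}, so the count is 1.
Comparison with the Bézout bound: 1 ≤ 4 = deg(f)·deg(g), as expected for curves with no common component (the affine F_7-count falls short of the bound because intersections may lie at infinity, over extension fields, or carry multiplicity).


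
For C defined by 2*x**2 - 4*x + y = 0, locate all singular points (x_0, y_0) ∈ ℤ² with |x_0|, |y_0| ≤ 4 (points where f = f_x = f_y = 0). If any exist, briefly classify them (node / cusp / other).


No singular points in the scanned grid; C is smooth there.

Compute partial derivatives:
  f_x = 4*x - 4.
  f_y = 1.
f_y = 1 is a nonzero constant, so f_y never vanishes: no point (x, y) can satisfy f = f_x = f_y = 0. In particular no (x, y) ∈ {−4, ..., 4}² is singular; the curve is smooth.


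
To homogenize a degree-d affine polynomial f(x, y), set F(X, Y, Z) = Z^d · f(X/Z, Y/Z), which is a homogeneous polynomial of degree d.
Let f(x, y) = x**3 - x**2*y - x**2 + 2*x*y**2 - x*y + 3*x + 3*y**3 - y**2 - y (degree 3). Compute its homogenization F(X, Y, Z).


F(X, Y, Z) = X**3 - X**2*Y - X**2*Z + 2*X*Y**2 - X*Y*Z + 3*X*Z**2 + 3*Y**3 - Y**2*Z - Y*Z**2

deg(f) = 3.
Substitute x = X/Z, y = Y/Z into f, then multiply by Z^3.
  monomial 1·x^3·y^0 ↦ 1·X^3·Y^0·Z^0.
  monomial -1·x^2·y^1 ↦ -1·X^2·Y^1·Z^0.
  monomial -1·x^2·y^0 ↦ -1·X^2·Y^0·Z^1.
  monomial 2·x^1·y^2 ↦ 2·X^1·Y^2·Z^0.
  monomial -1·x^1·y^1 ↦ -1·X^1·Y^1·Z^1.
  monomial 3·x^1·y^0 ↦ 3·X^1·Y^0·Z^2.
  monomial 3·x^0·y^3 ↦ 3·X^0·Y^3·Z^0.
  monomial -1·x^0·y^2 ↦ -1·X^0·Y^2·Z^1.
  monomial -1·x^0·y^1 ↦ -1·X^0·Y^1·Z^2.
Collecting: F(X, Y, Z) = X**3 - X**2*Y - X**2*Z + 2*X*Y**2 - X*Y*Z + 3*X*Z**2 + 3*Y**3 - Y**2*Z - Y*Z**2.
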